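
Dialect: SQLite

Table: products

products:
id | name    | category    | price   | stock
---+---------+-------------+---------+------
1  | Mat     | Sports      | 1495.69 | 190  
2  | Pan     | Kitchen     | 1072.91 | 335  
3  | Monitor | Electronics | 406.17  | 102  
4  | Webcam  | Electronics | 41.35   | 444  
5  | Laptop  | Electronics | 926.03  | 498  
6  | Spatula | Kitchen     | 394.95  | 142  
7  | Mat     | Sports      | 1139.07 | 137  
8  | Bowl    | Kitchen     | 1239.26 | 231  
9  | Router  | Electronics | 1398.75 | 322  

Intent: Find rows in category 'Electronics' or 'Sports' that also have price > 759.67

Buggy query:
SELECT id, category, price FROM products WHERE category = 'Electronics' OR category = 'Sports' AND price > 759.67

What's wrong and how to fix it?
Bug: Without parentheses, AND is evaluated before OR, so the price filter only applies to the 'Sports' branch

Fix: Add parentheses around the OR so the AND applies to both alternatives

Corrected query:
SELECT id, category, price FROM products WHERE (category = 'Electronics' OR category = 'Sports') AND price > 759.67

Result:
id | category    | price  
---+-------------+--------
1  | Sports      | 1495.69
5  | Electronics | 926.03 
7  | Sports      | 1139.07
9  | Electronics | 1398.75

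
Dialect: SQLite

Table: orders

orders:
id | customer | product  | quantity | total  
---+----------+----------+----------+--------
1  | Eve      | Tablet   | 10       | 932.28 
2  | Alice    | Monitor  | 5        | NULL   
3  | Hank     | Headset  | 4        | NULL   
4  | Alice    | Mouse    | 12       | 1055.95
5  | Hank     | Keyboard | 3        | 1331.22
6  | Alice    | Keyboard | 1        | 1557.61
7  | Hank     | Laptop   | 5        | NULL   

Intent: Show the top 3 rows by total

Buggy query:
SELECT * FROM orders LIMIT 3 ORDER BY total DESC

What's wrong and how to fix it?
Bug: LIMIT must come after ORDER BY

Fix: Swap the clauses: ORDER BY first, then LIMIT

Corrected query:
SELECT * FROM orders ORDER BY total DESC LIMIT 3

Result:
id | customer | product  | quantity | total  
---+----------+----------+----------+--------
6  | Alice    | Keyboard | 1        | 1557.61
5  | Hank     | Keyboard | 3        | 1331.22
4  | Alice    | Mouse    | 12       | 1055.95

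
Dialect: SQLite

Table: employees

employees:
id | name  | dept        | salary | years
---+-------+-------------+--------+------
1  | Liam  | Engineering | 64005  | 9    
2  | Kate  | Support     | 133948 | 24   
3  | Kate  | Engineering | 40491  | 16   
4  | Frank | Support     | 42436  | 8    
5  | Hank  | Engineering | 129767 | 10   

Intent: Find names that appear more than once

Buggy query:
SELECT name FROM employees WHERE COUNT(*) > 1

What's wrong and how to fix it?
Bug: WHERE can't reference COUNT(*); aggregates are computed after WHERE

Fix: Group first, then use HAVING for the count condition

Corrected query:
SELECT name FROM employees GROUP BY name HAVING COUNT(*) > 1

Result:
name
----
Kate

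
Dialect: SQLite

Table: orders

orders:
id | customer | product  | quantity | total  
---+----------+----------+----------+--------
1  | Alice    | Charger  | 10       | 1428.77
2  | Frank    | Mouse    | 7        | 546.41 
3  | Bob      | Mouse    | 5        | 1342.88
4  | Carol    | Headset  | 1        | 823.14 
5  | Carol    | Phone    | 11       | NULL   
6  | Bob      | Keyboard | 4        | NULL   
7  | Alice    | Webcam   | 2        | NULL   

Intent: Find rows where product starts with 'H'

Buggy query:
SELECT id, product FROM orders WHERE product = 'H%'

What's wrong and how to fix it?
Bug: Wildcards only work with LIKE; '=' treats '%' as a literal character

Fix: Replace '=' with LIKE so 'H%' is treated as a pattern

Corrected query:
SELECT id, product FROM orders WHERE product LIKE 'H%'

Result:
id | product
---+--------
4  | Headset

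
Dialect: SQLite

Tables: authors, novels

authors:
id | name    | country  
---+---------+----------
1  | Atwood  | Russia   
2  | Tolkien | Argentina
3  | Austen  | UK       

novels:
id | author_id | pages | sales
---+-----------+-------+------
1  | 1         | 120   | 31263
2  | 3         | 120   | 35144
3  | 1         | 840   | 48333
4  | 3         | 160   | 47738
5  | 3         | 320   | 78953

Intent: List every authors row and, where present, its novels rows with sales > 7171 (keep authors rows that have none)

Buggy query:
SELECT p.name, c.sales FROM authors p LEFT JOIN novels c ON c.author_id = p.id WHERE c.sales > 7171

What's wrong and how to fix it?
Bug: A WHERE condition on the right-hand table after LEFT JOIN drops unmatched parents

Fix: Move the right-table condition into the ON clause so unmatched parents are kept

Corrected query:
SELECT p.name, c.sales FROM authors p LEFT JOIN novels c ON c.author_id = p.id AND c.sales > 7171

Result:
name    | sales
--------+------
Atwood  | 31263
Atwood  | 48333
Tolkien | NULL 
Austen  | 35144
Austen  | 47738
Austen  | 78953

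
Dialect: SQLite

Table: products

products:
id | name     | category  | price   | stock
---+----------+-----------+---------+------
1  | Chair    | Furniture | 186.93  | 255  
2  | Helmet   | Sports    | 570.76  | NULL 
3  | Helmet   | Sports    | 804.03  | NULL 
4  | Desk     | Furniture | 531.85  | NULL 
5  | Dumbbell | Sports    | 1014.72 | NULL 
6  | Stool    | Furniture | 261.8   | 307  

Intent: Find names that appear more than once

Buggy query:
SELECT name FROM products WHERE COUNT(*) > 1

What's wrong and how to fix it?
Bug: WHERE can't reference COUNT(*); aggregates are computed after WHERE

Fix: GROUP BY name, then filter groups with HAVING COUNT(*) > 1

Corrected query:
SELECT name FROM products GROUP BY name HAVING COUNT(*) > 1

Result:
name  
------
Helmet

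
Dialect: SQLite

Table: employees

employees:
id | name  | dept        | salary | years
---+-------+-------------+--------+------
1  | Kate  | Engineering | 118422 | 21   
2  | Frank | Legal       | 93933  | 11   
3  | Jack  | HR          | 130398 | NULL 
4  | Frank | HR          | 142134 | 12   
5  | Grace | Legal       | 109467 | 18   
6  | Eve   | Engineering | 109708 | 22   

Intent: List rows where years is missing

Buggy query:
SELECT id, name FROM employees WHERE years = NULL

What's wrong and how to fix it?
Bug: Comparing to NULL with '=' never matches; NULL = NULL is unknown, not true

Fix: Use IS NULL to test for NULL

Corrected query:
SELECT id, name FROM employees WHERE years IS NULL

Result:
id | name
---+-----
3  | Jack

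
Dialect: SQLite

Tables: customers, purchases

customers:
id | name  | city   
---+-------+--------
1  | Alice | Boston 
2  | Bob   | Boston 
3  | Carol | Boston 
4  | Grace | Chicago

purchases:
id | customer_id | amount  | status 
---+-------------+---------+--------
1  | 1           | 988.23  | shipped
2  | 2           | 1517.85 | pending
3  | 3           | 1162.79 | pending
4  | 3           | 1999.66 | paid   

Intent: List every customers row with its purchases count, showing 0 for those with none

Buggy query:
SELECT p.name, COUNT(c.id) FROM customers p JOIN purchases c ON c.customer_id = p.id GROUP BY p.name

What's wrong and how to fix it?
Bug: INNER JOIN drops customers rows that have no matching purchases rows

Fix: Switch to LEFT JOIN to retain unmatched parent rows

Corrected query:
SELECT p.name, COUNT(c.id) FROM customers p LEFT JOIN purchases c ON c.customer_id = p.id GROUP BY p.name

Result:
name  | COUNT(c.id)
------+------------
Alice | 1          
Bob   | 1          
Carol | 2          
Grace | 0          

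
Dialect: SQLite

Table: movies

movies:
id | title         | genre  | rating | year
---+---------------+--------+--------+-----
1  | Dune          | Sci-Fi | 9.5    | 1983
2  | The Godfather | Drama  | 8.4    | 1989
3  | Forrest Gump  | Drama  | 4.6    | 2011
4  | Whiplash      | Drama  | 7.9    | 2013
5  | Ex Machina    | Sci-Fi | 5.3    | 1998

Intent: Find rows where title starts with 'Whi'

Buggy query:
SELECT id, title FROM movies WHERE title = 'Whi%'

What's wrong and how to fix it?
Bug: '=' compares the literal string including the % character; pattern matching needs LIKE

Fix: Use LIKE for wildcard pattern matching

Corrected query:
SELECT id, title FROM movies WHERE title LIKE 'Whi%'

Result:
id | title   
---+---------
4  | Whiplash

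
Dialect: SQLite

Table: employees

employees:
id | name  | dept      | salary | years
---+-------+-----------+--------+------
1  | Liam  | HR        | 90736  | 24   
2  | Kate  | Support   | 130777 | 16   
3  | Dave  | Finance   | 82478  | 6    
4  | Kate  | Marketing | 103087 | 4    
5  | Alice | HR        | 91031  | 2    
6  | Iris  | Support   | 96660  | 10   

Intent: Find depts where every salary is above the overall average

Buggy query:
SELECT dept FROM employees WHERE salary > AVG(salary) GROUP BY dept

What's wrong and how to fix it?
Bug: AVG() is an aggregate; it can't sit directly in WHERE

Fix: Use a subquery for AVG and a HAVING MIN(...) filter so the condition holds for every row in the group

Corrected query:
SELECT dept FROM employees GROUP BY dept HAVING MIN(salary) > (SELECT AVG(salary) FROM employees)

Result:
dept     
---------
Marketing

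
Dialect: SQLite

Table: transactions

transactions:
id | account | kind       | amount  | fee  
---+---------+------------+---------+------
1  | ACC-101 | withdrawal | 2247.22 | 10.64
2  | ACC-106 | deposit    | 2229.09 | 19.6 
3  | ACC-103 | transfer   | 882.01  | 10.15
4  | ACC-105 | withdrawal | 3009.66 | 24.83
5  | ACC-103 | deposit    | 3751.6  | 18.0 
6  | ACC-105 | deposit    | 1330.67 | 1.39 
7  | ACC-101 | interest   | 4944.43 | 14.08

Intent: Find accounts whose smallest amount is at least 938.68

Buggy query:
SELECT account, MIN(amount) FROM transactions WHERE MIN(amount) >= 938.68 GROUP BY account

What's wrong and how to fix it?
Bug: MIN() in WHERE is a misuse of aggregate

Fix: Use HAVING for the per-group MIN condition

Corrected query:
SELECT account, MIN(amount) FROM transactions GROUP BY account HAVING MIN(amount) >= 938.68

Result:
account | MIN(amount)
--------+------------
ACC-101 | 2247.22    
ACC-105 | 1330.67    
ACC-106 | 2229.09    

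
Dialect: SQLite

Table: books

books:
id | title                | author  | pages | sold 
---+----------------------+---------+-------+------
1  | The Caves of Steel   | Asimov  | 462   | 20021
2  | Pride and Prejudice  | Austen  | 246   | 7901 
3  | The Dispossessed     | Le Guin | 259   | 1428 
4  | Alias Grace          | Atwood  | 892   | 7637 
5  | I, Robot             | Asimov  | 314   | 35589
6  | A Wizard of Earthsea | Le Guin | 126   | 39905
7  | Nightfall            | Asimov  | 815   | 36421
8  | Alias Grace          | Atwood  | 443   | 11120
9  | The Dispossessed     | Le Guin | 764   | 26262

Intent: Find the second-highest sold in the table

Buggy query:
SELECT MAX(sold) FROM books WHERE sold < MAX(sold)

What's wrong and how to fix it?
Bug: MAX(sold) on the right of the comparison is an aggregate-in-WHERE error

Fix: Put the inner MAX in a scalar subquery

Corrected query:
SELECT MAX(sold) FROM books WHERE sold < (SELECT MAX(sold) FROM books)

Result:
MAX(sold)
---------
36421    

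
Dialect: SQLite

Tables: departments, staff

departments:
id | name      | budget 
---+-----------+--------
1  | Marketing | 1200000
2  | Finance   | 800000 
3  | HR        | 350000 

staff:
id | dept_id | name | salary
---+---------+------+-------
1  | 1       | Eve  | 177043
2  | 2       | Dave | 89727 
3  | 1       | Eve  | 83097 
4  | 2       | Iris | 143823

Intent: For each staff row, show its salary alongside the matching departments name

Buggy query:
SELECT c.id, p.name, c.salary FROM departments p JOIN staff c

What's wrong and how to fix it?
Bug: Missing join condition: each staff row is matched to all departments rows instead of just its own

Fix: Specify the join condition linking the foreign key to the parent id

Corrected query:
SELECT c.id, p.name, c.salary FROM departments p JOIN staff c ON c.dept_id = p.id

Result:
id | name      | salary
---+-----------+-------
1  | Marketing | 177043
2  | Finance   | 89727 
3  | Marketing | 83097 
4  | Finance   | 143823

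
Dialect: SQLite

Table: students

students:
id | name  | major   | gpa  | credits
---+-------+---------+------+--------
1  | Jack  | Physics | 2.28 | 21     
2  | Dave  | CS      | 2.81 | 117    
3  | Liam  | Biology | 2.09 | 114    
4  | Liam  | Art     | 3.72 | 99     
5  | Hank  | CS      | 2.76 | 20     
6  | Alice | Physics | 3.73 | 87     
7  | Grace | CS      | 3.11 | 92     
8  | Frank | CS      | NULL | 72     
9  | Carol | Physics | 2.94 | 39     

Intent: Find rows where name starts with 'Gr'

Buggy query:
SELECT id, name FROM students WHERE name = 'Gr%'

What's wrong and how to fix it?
Bug: Wildcards only work with LIKE; '=' treats '%' as a literal character

Fix: Replace '=' with LIKE so 'Gr%' is treated as a pattern

Corrected query:
SELECT id, name FROM students WHERE name LIKE 'Gr%'

Result:
id | name 
---+------
7  | Grace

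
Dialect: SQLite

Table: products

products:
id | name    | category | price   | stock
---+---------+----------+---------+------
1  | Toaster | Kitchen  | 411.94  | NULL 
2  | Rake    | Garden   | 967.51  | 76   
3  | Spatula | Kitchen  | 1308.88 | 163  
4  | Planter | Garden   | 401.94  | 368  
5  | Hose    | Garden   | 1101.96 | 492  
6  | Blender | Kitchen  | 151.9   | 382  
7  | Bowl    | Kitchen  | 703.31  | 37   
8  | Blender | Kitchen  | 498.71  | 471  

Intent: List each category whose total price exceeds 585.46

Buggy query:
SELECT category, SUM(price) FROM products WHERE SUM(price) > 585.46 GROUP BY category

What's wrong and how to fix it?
Bug: SUM(price) is an aggregate, but WHERE filters rows before aggregation

Fix: Use HAVING (which filters groups after aggregation) instead of WHERE

Corrected query:
SELECT category, SUM(price) FROM products GROUP BY category HAVING SUM(price) > 585.46

Result:
category | SUM(price)
---------+-----------
Garden   | 2471.41   
Kitchen  | 3074.74   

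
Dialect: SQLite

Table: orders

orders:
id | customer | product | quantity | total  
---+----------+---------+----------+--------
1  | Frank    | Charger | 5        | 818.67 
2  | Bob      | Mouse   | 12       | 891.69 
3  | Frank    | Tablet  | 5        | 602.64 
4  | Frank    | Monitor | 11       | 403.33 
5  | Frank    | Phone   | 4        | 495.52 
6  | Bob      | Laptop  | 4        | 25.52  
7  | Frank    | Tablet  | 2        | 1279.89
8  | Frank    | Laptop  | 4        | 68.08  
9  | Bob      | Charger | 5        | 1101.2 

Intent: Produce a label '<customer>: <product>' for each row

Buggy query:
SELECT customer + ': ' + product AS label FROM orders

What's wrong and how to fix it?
Bug: SQLite uses || for string concatenation; + coerces text to numbers (yielding 0)

Fix: Use the || operator for string concatenation

Corrected query:
SELECT customer || ': ' || product AS label FROM orders

Result:
label         
--------------
Frank: Charger
Bob: Mouse    
Frank: Tablet 
Frank: Monitor
Frank: Phone  
Bob: Laptop   
Frank: Tablet 
Frank: Laptop 
Bob: Charger  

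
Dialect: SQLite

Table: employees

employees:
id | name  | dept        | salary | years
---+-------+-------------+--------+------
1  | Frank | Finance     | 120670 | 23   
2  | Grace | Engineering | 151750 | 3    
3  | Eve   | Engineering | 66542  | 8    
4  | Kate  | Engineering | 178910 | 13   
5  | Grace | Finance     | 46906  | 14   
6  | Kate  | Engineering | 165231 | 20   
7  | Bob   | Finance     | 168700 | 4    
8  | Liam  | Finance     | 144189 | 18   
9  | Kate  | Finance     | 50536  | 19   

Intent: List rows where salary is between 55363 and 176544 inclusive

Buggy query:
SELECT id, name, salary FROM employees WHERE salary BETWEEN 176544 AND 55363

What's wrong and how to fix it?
Bug: The bounds are reversed; BETWEEN a AND b requires a <= b to match anything

Fix: Write BETWEEN 55363 AND 176544

Corrected query:
SELECT id, name, salary FROM employees WHERE salary BETWEEN 55363 AND 176544

Result:
id | name  | salary
---+-------+-------
1  | Frank | 120670
2  | Grace | 151750
3  | Eve   | 66542 
6  | Kate  | 165231
7  | Bob   | 168700
8  | Liam  | 144189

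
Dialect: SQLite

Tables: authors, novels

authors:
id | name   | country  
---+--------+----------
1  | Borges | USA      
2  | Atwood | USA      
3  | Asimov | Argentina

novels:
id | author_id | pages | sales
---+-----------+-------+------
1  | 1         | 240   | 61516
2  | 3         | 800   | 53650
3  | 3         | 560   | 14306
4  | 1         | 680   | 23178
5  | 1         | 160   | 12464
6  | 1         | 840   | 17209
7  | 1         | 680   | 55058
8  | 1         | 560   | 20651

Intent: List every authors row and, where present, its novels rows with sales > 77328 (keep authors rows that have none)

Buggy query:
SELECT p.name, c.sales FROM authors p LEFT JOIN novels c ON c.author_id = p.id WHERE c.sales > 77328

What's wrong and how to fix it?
Bug: A WHERE condition on the right-hand table after LEFT JOIN drops unmatched parents

Fix: Move the right-table condition into the ON clause so unmatched parents are kept

Corrected query:
SELECT p.name, c.sales FROM authors p LEFT JOIN novels c ON c.author_id = p.id AND c.sales > 77328

Result:
name   | sales
-------+------
Borges | NULL 
Atwood | NULL 
Asimov | NULL 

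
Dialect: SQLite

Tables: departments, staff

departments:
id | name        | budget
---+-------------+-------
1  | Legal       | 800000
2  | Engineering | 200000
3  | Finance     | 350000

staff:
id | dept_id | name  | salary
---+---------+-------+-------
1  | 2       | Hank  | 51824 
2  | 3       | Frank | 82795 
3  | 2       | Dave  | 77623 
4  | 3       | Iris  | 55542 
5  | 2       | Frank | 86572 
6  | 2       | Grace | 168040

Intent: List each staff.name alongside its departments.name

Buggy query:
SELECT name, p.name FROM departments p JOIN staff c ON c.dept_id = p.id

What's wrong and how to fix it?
Bug: 'name' exists in both joined tables, so the database can't tell which one is meant

Fix: Qualify the column with its table alias (c.name)

Corrected query:
SELECT c.name, p.name FROM departments p JOIN staff c ON c.dept_id = p.id

Result:
name  | name       
------+------------
Hank  | Engineering
Frank | Finance    
Dave  | Engineering
Iris  | Finance    
Frank | Engineering
Grace | Engineering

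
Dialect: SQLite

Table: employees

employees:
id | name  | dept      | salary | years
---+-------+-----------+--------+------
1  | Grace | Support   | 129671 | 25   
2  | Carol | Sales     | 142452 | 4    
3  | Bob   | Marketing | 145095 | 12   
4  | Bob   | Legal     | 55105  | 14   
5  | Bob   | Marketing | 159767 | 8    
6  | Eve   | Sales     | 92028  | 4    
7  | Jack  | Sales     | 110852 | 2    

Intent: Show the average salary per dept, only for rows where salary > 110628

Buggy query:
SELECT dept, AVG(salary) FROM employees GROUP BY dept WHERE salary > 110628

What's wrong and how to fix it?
Bug: Row-level WHERE must come before GROUP BY in the clause order

Fix: Place WHERE between FROM and GROUP BY

Corrected query:
SELECT dept, AVG(salary) FROM employees WHERE salary > 110628 GROUP BY dept

Result:
dept      | AVG(salary)
----------+------------
Marketing | 152431     
Sales     | 126652     
Support   | 129671     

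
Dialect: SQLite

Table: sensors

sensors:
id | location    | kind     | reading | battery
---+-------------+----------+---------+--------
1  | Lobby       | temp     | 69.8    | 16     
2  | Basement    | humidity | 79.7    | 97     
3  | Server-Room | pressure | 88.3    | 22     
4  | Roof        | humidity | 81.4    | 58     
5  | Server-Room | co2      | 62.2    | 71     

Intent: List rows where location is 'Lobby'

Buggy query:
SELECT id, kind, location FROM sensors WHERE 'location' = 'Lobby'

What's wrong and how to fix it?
Bug: Single quotes denote string literals in SQL; the column name is being compared as a constant string

Fix: Remove the quotes around the column name (or use double quotes for an identifier)

Corrected query:
SELECT id, kind, location FROM sensors WHERE location = 'Lobby'

Result:
id | kind | location
---+------+---------
1  | temp | Lobby   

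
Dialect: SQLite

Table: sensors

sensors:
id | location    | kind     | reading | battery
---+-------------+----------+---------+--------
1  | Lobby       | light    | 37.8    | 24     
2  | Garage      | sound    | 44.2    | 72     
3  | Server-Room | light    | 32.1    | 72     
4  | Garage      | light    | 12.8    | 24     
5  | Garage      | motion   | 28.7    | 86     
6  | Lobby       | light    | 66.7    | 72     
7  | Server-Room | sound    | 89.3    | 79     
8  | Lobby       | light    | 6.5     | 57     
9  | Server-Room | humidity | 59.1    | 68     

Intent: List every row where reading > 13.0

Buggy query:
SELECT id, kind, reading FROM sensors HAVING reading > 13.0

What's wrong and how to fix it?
Bug: This is a non-aggregate query (no GROUP BY, no aggregates), so in SQLite the HAVING clause is invalid here; a row-level condition belongs in WHERE

Fix: Replace HAVING with WHERE since the condition applies to individual rows

Corrected query:
SELECT id, kind, reading FROM sensors WHERE reading > 13.0

Result:
id | kind     | reading
---+----------+--------
1  | light    | 37.8   
2  | sound    | 44.2   
3  | light    | 32.1   
5  | motion   | 28.7   
6  | light    | 66.7   
7  | sound    | 89.3   
9  | humidity | 59.1   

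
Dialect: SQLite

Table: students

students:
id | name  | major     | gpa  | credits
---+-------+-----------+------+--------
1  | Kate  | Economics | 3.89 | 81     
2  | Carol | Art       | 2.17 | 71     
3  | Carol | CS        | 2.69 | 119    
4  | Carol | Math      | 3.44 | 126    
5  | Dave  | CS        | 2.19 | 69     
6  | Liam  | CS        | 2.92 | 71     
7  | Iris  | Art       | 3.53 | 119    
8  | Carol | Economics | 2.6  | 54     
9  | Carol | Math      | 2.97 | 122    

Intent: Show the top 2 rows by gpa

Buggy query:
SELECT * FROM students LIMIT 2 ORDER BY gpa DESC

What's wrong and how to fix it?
Bug: ORDER BY cannot follow LIMIT; LIMIT is the final clause

Fix: Sort with ORDER BY, then apply LIMIT

Corrected query:
SELECT * FROM students ORDER BY gpa DESC LIMIT 2

Result:
id | name | major     | gpa  | credits
---+------+-----------+------+--------
1  | Kate | Economics | 3.89 | 81     
7  | Iris | Art       | 3.53 | 119    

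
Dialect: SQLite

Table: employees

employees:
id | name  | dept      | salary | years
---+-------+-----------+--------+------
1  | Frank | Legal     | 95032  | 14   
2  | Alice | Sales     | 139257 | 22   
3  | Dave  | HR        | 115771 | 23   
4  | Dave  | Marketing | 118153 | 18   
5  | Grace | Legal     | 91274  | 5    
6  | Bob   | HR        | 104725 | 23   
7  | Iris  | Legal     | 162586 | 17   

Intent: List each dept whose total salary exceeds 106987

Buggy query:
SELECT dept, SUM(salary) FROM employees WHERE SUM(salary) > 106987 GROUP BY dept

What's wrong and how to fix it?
Bug: Aggregate functions cannot appear in a WHERE clause

Fix: Move the aggregate condition to a HAVING clause

Corrected query:
SELECT dept, SUM(salary) FROM employees GROUP BY dept HAVING SUM(salary) > 106987

Result:
dept      | SUM(salary)
----------+------------
HR        | 220496     
Legal     | 348892     
Marketing | 118153     
Sales     | 139257     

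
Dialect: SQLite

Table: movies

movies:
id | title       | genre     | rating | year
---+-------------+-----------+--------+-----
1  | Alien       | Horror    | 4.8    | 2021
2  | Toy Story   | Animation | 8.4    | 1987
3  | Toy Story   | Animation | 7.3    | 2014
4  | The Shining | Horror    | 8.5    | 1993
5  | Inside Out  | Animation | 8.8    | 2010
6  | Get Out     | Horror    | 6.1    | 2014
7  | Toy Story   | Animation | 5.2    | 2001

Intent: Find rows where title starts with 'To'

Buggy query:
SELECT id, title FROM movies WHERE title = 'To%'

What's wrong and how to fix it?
Bug: '=' compares the literal string including the % character; pattern matching needs LIKE

Fix: Use LIKE for wildcard pattern matching

Corrected query:
SELECT id, title FROM movies WHERE title LIKE 'To%'

Result:
id | title    
---+----------
2  | Toy Story
3  | Toy Story
7  | Toy Story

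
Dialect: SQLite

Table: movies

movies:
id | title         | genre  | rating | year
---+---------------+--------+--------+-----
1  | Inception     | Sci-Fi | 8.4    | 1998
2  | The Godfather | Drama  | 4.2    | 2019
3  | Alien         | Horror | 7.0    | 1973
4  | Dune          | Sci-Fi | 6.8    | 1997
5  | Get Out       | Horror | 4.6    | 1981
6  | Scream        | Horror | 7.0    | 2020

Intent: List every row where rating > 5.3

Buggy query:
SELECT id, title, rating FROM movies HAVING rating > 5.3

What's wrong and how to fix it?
Bug: HAVING filters the output of aggregation, but this query has no GROUP BY and no aggregate functions, so SQLite rejects it (HAVING clause on a non-aggregate query); the condition here is per row

Fix: Use WHERE for row-level filtering

Corrected query:
SELECT id, title, rating FROM movies WHERE rating > 5.3

Result:
id | title     | rating
---+-----------+-------
1  | Inception | 8.4   
3  | Alien     | 7     
4  | Dune      | 6.8   
6  | Scream    | 7     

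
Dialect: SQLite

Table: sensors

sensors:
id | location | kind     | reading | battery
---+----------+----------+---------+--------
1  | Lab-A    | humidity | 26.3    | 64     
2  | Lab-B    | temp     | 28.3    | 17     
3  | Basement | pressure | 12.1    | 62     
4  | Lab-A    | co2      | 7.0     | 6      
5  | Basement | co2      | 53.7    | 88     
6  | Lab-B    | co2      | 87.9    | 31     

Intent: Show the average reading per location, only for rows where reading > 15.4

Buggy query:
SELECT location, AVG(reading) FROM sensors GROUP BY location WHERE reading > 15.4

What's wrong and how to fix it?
Bug: WHERE cannot follow GROUP BY

Fix: Place WHERE between FROM and GROUP BY

Corrected query:
SELECT location, AVG(reading) FROM sensors WHERE reading > 15.4 GROUP BY location

Result:
location | AVG(reading)
---------+-------------
Basement | 53.7        
Lab-A    | 26.3        
Lab-B    | 58.1        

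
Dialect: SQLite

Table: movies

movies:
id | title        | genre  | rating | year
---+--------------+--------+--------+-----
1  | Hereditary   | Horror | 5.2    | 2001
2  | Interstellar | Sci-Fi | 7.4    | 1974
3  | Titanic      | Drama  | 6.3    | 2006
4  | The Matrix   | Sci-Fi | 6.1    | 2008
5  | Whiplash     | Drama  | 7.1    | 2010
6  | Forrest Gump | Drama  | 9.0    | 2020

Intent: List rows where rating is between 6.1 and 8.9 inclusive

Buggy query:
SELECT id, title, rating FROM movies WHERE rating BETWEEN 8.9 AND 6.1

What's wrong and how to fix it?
Bug: BETWEEN expects the lower bound first; with 8.9 AND 6.1 the range is empty

Fix: Swap the bounds so the smaller value comes first

Corrected query:
SELECT id, title, rating FROM movies WHERE rating BETWEEN 6.1 AND 8.9

Result:
id | title        | rating
---+--------------+-------
2  | Interstellar | 7.4   
3  | Titanic      | 6.3   
4  | The Matrix   | 6.1   
5  | Whiplash     | 7.1   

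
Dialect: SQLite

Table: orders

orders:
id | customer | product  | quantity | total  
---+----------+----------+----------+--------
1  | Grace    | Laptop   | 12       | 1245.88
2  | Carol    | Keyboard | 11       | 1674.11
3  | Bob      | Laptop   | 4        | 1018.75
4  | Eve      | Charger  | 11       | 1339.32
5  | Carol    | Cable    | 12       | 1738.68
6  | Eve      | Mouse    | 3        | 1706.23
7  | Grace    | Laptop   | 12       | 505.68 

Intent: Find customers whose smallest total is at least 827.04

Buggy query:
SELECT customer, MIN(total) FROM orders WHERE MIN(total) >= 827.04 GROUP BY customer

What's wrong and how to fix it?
Bug: Aggregates like MIN are computed per group after WHERE runs

Fix: Replace WHERE with HAVING after the GROUP BY

Corrected query:
SELECT customer, MIN(total) FROM orders GROUP BY customer HAVING MIN(total) >= 827.04

Result:
customer | MIN(total)
---------+-----------
Bob      | 1018.75   
Carol    | 1674.11   
Eve      | 1339.32   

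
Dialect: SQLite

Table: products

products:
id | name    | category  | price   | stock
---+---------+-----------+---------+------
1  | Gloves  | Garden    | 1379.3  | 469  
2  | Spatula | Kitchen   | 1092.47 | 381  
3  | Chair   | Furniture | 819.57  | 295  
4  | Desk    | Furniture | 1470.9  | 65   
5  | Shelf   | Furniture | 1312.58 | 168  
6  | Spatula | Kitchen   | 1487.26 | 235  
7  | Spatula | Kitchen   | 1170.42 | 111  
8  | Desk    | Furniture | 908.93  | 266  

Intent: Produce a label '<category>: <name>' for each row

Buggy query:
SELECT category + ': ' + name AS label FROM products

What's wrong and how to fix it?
Bug: SQLite uses || for string concatenation; + coerces text to numbers (yielding 0)

Fix: Use the || operator for string concatenation

Corrected query:
SELECT category || ': ' || name AS label FROM products

Result:
label           
----------------
Garden: Gloves  
Kitchen: Spatula
Furniture: Chair
Furniture: Desk 
Furniture: Shelf
Kitchen: Spatula
Kitchen: Spatula
Furniture: Desk 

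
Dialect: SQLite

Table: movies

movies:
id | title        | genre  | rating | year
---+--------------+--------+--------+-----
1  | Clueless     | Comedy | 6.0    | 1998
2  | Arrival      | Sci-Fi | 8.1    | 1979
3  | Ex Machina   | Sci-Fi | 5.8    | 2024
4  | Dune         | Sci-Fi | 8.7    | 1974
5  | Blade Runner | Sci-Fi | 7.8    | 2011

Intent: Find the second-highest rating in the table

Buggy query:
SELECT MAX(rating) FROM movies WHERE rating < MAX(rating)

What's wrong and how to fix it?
Bug: The inner MAX is an aggregate inside WHERE, which is not allowed

Fix: Put the inner MAX in a scalar subquery

Corrected query:
SELECT MAX(rating) FROM movies WHERE rating < (SELECT MAX(rating) FROM movies)

Result:
MAX(rating)
-----------
8.1        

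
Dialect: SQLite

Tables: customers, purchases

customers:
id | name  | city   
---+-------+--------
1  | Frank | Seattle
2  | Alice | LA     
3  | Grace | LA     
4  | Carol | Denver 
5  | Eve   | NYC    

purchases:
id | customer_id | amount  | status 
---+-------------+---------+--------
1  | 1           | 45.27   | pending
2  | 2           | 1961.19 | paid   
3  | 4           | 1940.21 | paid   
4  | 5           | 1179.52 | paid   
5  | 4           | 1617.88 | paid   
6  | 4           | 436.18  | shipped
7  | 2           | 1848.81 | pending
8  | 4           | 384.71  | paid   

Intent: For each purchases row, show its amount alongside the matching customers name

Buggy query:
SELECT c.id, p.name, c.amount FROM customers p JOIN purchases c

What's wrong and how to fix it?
Bug: JOIN with no ON clause produces a cartesian product; every purchases row pairs with every customers row

Fix: Add ON c.customer_id = p.id to the JOIN

Corrected query:
SELECT c.id, p.name, c.amount FROM customers p JOIN purchases c ON c.customer_id = p.id

Result:
id | name  | amount 
---+-------+--------
1  | Frank | 45.27  
2  | Alice | 1961.19
3  | Carol | 1940.21
4  | Eve   | 1179.52
5  | Carol | 1617.88
6  | Carol | 436.18 
7  | Alice | 1848.81
8  | Carol | 384.71 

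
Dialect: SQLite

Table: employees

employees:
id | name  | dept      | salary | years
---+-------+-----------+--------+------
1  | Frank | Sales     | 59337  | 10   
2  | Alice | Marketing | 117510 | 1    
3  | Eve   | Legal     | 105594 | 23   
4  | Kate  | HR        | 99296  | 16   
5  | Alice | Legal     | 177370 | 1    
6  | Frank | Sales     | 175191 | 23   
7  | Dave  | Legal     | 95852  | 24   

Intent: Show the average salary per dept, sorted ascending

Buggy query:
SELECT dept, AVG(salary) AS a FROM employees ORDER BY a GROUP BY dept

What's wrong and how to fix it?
Bug: GROUP BY must precede ORDER BY

Fix: Reorder: SELECT … FROM … GROUP BY … ORDER BY …

Corrected query:
SELECT dept, AVG(salary) AS a FROM employees GROUP BY dept ORDER BY a

Result:
dept      | a     
----------+-------
HR        | 99296 
Sales     | 117264
Marketing | 117510
Legal     | 126272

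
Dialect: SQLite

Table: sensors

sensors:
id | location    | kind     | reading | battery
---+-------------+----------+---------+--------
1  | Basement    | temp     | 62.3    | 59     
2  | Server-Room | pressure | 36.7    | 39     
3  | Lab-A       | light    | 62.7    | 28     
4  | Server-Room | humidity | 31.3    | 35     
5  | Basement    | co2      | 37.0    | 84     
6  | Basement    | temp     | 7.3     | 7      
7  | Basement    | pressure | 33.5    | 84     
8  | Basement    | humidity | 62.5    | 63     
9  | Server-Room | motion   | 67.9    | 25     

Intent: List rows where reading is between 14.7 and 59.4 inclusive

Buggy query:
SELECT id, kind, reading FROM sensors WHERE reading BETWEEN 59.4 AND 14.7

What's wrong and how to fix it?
Bug: BETWEEN expects the lower bound first; with 59.4 AND 14.7 the range is empty

Fix: Swap the bounds so the smaller value comes first

Corrected query:
SELECT id, kind, reading FROM sensors WHERE reading BETWEEN 14.7 AND 59.4

Result:
id | kind     | reading
---+----------+--------
2  | pressure | 36.7   
4  | humidity | 31.3   
5  | co2      | 37     
7  | pressure | 33.5   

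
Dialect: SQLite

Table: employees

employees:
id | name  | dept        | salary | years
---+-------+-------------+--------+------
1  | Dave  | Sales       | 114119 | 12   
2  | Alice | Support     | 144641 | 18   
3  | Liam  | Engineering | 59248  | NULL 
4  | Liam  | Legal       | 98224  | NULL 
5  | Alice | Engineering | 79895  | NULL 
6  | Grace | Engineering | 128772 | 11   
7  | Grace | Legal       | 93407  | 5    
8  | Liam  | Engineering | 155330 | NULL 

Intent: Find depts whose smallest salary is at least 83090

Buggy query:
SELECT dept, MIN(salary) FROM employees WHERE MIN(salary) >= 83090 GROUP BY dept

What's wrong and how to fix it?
Bug: MIN() in WHERE is a misuse of aggregate

Fix: Replace WHERE with HAVING after the GROUP BY

Corrected query:
SELECT dept, MIN(salary) FROM employees GROUP BY dept HAVING MIN(salary) >= 83090

Result:
dept    | MIN(salary)
--------+------------
Legal   | 93407      
Sales   | 114119     
Support | 144641     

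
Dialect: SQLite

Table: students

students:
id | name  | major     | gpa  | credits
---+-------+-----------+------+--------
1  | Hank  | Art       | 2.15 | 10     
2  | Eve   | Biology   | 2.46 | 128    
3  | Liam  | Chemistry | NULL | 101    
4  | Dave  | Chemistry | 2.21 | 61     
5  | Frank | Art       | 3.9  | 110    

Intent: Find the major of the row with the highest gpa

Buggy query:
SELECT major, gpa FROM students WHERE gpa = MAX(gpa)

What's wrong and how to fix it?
Bug: MAX(gpa) is an aggregate and cannot be used directly in WHERE

Fix: Use a subquery: WHERE gpa = (SELECT MAX(gpa) FROM students)

Corrected query:
SELECT major, gpa FROM students WHERE gpa = (SELECT MAX(gpa) FROM students)

Result:
major | gpa
------+----
Art   | 3.9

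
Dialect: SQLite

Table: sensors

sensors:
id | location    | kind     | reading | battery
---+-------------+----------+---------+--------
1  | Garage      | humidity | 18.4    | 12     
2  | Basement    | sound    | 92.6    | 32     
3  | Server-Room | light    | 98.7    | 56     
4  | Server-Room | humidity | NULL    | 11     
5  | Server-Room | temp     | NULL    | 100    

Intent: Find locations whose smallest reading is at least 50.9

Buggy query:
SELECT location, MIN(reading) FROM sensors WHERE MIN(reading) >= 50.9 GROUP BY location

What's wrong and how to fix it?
Bug: Aggregates like MIN are computed per group after WHERE runs

Fix: Replace WHERE with HAVING after the GROUP BY

Corrected query:
SELECT location, MIN(reading) FROM sensors GROUP BY location HAVING MIN(reading) >= 50.9

Result:
location    | MIN(reading)
------------+-------------
Basement    | 92.6        
Server-Room | 98.7        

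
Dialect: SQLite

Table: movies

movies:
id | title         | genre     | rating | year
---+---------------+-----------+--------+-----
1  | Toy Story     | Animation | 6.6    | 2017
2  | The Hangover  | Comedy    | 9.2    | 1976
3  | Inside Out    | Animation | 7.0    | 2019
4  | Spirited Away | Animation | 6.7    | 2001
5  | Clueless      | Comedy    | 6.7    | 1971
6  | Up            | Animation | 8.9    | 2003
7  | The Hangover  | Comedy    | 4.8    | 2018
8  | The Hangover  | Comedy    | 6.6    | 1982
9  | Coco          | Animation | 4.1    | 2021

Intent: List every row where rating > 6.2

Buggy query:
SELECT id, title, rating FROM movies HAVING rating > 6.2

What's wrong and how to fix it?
Bug: This is a non-aggregate query (no GROUP BY, no aggregates), so in SQLite the HAVING clause is invalid here; a row-level condition belongs in WHERE

Fix: Replace HAVING with WHERE since the condition applies to individual rows

Corrected query:
SELECT id, title, rating FROM movies WHERE rating > 6.2

Result:
id | title         | rating
---+---------------+-------
1  | Toy Story     | 6.6   
2  | The Hangover  | 9.2   
3  | Inside Out    | 7     
4  | Spirited Away | 6.7   
5  | Clueless      | 6.7   
6  | Up            | 8.9   
8  | The Hangover  | 6.6   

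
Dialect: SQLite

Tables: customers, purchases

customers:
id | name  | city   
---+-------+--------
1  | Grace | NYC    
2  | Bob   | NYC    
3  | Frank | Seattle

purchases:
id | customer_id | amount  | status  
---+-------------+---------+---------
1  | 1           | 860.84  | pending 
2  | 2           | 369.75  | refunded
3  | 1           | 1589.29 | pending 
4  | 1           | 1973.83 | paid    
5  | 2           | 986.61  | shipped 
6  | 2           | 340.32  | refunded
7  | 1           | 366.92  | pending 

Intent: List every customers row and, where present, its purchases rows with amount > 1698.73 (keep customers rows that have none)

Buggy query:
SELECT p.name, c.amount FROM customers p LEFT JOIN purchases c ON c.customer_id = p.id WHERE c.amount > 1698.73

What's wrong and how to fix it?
Bug: Filtering c.amount in WHERE discards the NULL rows produced by LEFT JOIN, turning it into an inner join

Fix: Put 'c.amount > 1698.73' in the JOIN's ON clause instead of WHERE

Corrected query:
SELECT p.name, c.amount FROM customers p LEFT JOIN purchases c ON c.customer_id = p.id AND c.amount > 1698.73

Result:
name  | amount 
------+--------
Grace | 1973.83
Bob   | NULL   
Frank | NULL   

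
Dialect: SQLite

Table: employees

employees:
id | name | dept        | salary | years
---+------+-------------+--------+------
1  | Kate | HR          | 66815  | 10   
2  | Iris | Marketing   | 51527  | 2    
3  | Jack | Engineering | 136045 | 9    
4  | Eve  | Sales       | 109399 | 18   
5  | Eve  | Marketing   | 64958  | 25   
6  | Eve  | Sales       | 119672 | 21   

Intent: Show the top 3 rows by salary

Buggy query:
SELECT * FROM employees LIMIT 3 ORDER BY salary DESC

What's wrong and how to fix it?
Bug: ORDER BY cannot follow LIMIT; LIMIT is the final clause

Fix: Swap the clauses: ORDER BY first, then LIMIT

Corrected query:
SELECT * FROM employees ORDER BY salary DESC LIMIT 3

Result:
id | name | dept        | salary | years
---+------+-------------+--------+------
3  | Jack | Engineering | 136045 | 9    
6  | Eve  | Sales       | 119672 | 21   
4  | Eve  | Sales       | 109399 | 18   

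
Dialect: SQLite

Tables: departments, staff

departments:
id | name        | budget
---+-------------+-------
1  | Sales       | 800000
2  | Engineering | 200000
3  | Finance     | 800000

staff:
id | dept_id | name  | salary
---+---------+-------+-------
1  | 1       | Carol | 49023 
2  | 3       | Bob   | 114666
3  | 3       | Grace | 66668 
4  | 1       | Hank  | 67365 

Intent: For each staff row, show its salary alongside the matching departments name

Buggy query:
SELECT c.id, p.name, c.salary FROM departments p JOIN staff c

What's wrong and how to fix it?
Bug: Missing join condition: each staff row is matched to all departments rows instead of just its own

Fix: Add ON c.dept_id = p.id to the JOIN

Corrected query:
SELECT c.id, p.name, c.salary FROM departments p JOIN staff c ON c.dept_id = p.id

Result:
id | name    | salary
---+---------+-------
1  | Sales   | 49023 
2  | Finance | 114666
3  | Finance | 66668 
4  | Sales   | 67365 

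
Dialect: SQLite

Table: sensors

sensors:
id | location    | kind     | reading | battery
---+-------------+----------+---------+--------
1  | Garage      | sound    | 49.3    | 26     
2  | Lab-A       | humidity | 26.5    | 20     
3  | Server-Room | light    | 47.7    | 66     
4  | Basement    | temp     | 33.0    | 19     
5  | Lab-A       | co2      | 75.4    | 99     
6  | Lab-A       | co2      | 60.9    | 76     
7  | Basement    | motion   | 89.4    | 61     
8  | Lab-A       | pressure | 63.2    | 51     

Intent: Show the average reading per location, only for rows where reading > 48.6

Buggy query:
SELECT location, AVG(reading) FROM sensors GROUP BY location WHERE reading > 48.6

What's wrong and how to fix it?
Bug: WHERE cannot follow GROUP BY

Fix: Place WHERE between FROM and GROUP BY

Corrected query:
SELECT location, AVG(reading) FROM sensors WHERE reading > 48.6 GROUP BY location

Result:
location | AVG(reading)
---------+-------------
Basement | 89.4        
Garage   | 49.3        
Lab-A    | 66.5        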